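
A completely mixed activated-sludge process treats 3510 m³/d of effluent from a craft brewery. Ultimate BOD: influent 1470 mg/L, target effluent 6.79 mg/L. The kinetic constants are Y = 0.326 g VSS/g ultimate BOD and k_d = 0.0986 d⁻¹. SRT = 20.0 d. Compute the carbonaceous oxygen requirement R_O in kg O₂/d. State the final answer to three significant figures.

R_O ≈ 4340 kg O₂/d

Observed yield with endogenous decay: Y_obs = Y / (1 + k_d·θ_c) = 0.326 / (1 + 0.0986 × 20.0) = 0.326 / 2.972 = 0.1097 g VSS/g ultimate BOD.
ΔS = 1470 − 6.79 = 1463 mg/L, so the substrate removal rate is 3510 × 1463/1000 = 5136 kg ultimate BOD/d.
P_X = Y_obs·Q·(S₀ − S) = 0.1097 × 5136 = 563.4 kg VSS/d.
R_O = Q·(S₀ − S) − 1.42·P_X = 5136 − 1.42 × 563.4 = 4336 kg O₂/d.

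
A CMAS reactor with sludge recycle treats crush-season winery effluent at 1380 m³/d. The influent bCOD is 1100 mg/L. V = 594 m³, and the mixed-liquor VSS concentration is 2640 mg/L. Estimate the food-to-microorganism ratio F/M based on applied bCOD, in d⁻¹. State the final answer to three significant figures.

F/M = applied load / biomass = Q·S₀/(V·X) = 1380 × 1100 / (594.0 × 2640) = 0.9680 d⁻¹.

F/M ≈ 0.968 d⁻¹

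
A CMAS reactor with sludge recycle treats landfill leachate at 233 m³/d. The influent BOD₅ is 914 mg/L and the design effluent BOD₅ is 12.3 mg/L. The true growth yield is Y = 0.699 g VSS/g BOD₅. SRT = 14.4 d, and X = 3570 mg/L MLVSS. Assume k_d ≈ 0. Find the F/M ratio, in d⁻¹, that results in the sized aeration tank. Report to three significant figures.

F/M ≈ 0.101 d⁻¹

Biomass mass balance (decay neglected): V·X = Y·Q·(S₀ − S)·θ_c, so V = 0.699 × 233 × (914 − 12.3) × 14.4 / 3570 = 592.4 m³.
F/M = Q·S₀ / (V·X) = 233 × 914 / (592.4 × 3570) = 0.1007 g BOD₅·(g VSS·d)⁻¹.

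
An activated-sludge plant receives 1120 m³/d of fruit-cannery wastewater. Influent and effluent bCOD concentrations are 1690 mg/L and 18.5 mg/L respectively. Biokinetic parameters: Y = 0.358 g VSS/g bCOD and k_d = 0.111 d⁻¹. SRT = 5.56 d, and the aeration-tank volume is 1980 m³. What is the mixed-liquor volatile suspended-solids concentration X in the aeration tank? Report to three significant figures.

X = Y·Q·ΔS·θ_c / [V·(1 + k_d θ_c)] = 0.358 × 1120 × (1690 − 18.5) × 5.56 / [1980 × (1 + 0.111 × 5.56)] = 1164 mg/L.

X ≈ 1160 mg/L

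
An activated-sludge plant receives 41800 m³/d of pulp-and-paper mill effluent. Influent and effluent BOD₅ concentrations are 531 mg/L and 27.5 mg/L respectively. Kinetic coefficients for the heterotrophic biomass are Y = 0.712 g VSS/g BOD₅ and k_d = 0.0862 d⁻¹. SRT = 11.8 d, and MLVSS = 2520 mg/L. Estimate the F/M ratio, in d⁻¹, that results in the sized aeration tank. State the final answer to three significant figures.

Steady-state biomass mass balance: V·X·(1 + k_d·θ_c) = Y·Q·(S₀ − S)·θ_c, so V = 0.712 × 41800 × (531 − 27.5) × 11.8 / [2520 × (1 + 0.0862 × 11.8)] = 1.77×10^8 / 5083 = 34785 m³.
Food-to-microorganism ratio F/M = Q S₀ / (V X) = 41800 × 531 / (34785 × 2520) = 0.2532 d⁻¹.

F/M ≈ 0.253 d⁻¹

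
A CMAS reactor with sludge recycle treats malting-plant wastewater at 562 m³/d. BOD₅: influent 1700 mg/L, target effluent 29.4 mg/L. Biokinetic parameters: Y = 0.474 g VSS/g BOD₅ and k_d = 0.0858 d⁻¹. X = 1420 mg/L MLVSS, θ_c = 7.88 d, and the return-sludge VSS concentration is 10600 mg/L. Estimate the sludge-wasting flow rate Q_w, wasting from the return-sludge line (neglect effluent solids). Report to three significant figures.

Steady-state biomass mass balance: V·X·(1 + k_d·θ_c) = Y·Q·(S₀ − S)·θ_c, so V = 0.474 × 562 × (1700 − 29.4) × 7.88 / [1420 × (1 + 0.0858 × 7.88)] = 3.51×10^6 / 2380 = 1473 m³.
Q_w = (V·X)/(θ_c X_r) = 1473 × 1420 / (7.88 × 10600) = 25.05 m³/d.

Q_w ≈ 25.0 m³/d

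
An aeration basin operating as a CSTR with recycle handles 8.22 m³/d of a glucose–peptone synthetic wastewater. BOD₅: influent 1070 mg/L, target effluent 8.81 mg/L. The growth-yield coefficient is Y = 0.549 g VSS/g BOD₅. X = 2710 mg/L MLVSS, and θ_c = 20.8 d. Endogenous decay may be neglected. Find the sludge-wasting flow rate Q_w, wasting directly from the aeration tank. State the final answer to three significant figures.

Q_w ≈ 1.77 m³/d

Biomass mass balance (decay neglected): V·X = Y·Q·(S₀ − S)·θ_c, so V = 0.549 × 8.22 × (1070 − 8.81) × 20.8 / 2710 = 36.76 m³.
With mixed-liquor wasting, θ_c = V/Q_w, so Q_w = V/θ_c = 36.76/20.8 = 1.767 m³/d.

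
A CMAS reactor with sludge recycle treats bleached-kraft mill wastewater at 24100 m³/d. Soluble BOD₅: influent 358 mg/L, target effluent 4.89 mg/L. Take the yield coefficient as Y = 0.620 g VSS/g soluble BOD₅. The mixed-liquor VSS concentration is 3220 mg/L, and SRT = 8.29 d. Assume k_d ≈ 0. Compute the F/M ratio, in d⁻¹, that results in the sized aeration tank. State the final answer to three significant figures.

Biomass mass balance (decay neglected): V·X = Y·Q·(S₀ − S)·θ_c, so V = 0.620 × 24100 × (358 − 4.89) × 8.29 / 3220 = 13584 m³.
F/M = Q·S₀ / (V·X) = 24100 × 358 / (13584 × 3220) = 0.1973 g soluble BOD₅·(g VSS·d)⁻¹.

F/M ≈ 0.197 d⁻¹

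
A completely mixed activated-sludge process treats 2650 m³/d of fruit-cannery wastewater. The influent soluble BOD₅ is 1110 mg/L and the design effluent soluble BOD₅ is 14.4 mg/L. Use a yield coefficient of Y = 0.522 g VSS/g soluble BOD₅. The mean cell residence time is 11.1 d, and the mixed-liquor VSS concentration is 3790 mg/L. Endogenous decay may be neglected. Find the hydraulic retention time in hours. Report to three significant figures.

τ ≈ 40.2 h

With k_d = 0 the design equation reduces to V = Y Q (S₀−S) θ_c / X = 0.522 × 2650 × (1110 − 14.4) × 11.1 / 3790 = 4439 m³.
HRT = V/Q = 4439 m³ / 2650 m³·d⁻¹ = 1.675 d × 24 = 40.20 h.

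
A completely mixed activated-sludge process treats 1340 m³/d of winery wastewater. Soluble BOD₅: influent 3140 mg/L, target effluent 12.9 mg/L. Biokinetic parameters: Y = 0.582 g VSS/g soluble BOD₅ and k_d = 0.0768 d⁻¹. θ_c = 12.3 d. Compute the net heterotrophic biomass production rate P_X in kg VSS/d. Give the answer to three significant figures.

P_X ≈ 1250 kg VSS/d

Correct the yield for decay: Y_obs = Y/(1 + k_d θ_c) = 0.582 / (1 + 0.0768 × 12.3) = 0.582 / 1.945 = 0.2993.
Q·(S₀ − S) = 1340 × (3140 − 12.9) × 10⁻³ = 4190 kg/d removed.
Biomass produced: P_X = Y_obs·Q·ΔS = 0.2993 × 4190 ≈ 1254 kg VSS/d.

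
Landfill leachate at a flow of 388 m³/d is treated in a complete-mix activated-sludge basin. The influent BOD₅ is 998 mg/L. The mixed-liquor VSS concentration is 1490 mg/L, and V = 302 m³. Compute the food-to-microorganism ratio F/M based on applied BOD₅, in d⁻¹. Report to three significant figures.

F/M ≈ 0.861 d⁻¹

Food-to-microorganism ratio F/M = Q S₀ / (V X) = 388 × 998 / (302.0 × 1490) = 0.8605 d⁻¹.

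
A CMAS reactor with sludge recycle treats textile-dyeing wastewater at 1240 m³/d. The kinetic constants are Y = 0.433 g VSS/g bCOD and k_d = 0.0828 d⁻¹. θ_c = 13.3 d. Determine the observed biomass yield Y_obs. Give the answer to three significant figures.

Correct the yield for decay: Y_obs = Y/(1 + k_d θ_c) = 0.433 / (1 + 0.0828 × 13.3) = 0.433 / 2.101 = 0.2061.

Y_obs ≈ 0.206 g VSS/g bCOD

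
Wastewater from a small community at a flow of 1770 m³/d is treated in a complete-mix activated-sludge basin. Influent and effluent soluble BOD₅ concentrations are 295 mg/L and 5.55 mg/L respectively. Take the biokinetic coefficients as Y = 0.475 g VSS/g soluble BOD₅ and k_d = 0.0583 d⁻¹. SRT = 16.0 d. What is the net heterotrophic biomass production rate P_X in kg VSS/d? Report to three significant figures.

Correct the yield for decay: Y_obs = Y/(1 + k_d θ_c) = 0.475 / (1 + 0.0583 × 16.0) = 0.475 / 1.933 = 0.2458.
Mass of soluble BOD₅ removed per day: Q(S₀ − S) = 1770 × 289.4 g/m³ = 512.3 kg/d.
Biomass produced: P_X = Y_obs·Q·ΔS = 0.2458 × 512.3 ≈ 125.9 kg VSS/d.

P_X ≈ 126 kg VSS/d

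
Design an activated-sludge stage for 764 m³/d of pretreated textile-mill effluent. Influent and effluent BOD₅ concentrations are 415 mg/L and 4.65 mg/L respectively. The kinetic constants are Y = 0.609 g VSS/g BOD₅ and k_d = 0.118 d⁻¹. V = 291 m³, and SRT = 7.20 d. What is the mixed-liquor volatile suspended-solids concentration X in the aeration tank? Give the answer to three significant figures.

X ≈ 2550 mg/L

X = Y·Q·ΔS·θ_c / [V·(1 + k_d θ_c)] = 0.609 × 764 × (415 − 4.65) × 7.20 / [291 × (1 + 0.118 × 7.20)] = 2554 mg/L.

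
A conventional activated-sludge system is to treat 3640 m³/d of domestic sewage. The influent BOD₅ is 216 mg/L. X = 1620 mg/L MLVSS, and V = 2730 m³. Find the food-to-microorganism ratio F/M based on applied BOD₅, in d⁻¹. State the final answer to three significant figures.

F/M = applied load / biomass = Q·S₀/(V·X) = 3640 × 216 / (2730 × 1620) = 0.1778 d⁻¹.

F/M ≈ 0.178 d⁻¹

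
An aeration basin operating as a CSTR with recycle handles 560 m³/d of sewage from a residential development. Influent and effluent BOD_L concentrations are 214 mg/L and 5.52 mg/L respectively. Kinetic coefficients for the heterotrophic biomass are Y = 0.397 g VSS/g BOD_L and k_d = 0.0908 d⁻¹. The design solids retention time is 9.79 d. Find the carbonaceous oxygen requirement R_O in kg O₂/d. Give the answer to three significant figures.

The observed yield is Y_obs = Y/(1 + k_d·θ_c) = 0.397 / (1 + 0.0908 × 9.79) = 0.397 / 1.889 = 0.2102 g VSS per g BOD_L removed.
ΔS = 214 − 5.52 = 208.5 mg/L, so the substrate removal rate is 560 × 208.5/1000 = 116.7 kg BOD_L/d.
Net sludge production P_X = 0.2102 × 116.7 = 24.54 kg VSS/d.
Carbonaceous O₂ demand = substrate oxidised − cell-mass equivalent = 116.7 − 1.42 × 24.54 = 81.91 kg O₂/d.

R_O ≈ 81.9 kg O₂/d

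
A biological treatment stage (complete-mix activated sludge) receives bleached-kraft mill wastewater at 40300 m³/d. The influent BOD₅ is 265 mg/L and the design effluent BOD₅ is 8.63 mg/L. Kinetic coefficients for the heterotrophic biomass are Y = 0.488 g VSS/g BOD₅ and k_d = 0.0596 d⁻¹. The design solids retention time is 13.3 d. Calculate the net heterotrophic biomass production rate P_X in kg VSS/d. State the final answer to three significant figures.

P_X ≈ 2810 kg VSS/d

Observed yield with endogenous decay: Y_obs = Y / (1 + k_d·θ_c) = 0.488 / (1 + 0.0596 × 13.3) = 0.488 / 1.793 = 0.2722 g VSS/g BOD₅.
ΔS = 265 − 8.63 = 256.4 mg/L, so the substrate removal rate is 40300 × 256.4/1000 = 10332 kg BOD₅/d.
So the net sludge growth is P_X = 0.2722 × 10332 = 2812 kg VSS/d.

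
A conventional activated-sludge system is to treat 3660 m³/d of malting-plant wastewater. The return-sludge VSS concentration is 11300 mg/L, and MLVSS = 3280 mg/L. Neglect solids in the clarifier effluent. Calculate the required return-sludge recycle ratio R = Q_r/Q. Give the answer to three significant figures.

Solids balance on the clarifier gives (1+R)X = R·X_r, so R = X/(X_r − X) = 3280 / (11300 − 3280) = 0.4090.

R ≈ 0.409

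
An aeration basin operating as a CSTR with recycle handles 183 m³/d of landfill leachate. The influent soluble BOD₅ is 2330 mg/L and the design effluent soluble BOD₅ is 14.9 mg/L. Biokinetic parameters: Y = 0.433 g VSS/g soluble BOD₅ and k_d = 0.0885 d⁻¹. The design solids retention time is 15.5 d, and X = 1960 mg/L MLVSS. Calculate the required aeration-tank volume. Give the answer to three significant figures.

Rearranging the biomass balance for a CMAS with decay, V = Y·Q·ΔS·θ_c / [X·(1+k_d θ_c)] = 0.433 × 183 × (2330 − 14.9) × 15.5 / [1960 × (1 + 0.0885 × 15.5)] = 2.84×10^6 / 4649 = 611.7 m³.

V ≈ 612 m³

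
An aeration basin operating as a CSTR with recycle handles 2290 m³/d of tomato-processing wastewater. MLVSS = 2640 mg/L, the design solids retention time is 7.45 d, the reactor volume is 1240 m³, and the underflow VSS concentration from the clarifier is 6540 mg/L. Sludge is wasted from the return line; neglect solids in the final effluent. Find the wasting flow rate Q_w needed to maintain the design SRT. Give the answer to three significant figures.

θ_c = V·X/(Q_w·X_r) when wasting from the recycle, so Q_w = V·X/(θ_c·X_r) = 1240 × 2640 / (7.45 × 6540) = 67.19 m³/d.

Q_w ≈ 67.2 m³/d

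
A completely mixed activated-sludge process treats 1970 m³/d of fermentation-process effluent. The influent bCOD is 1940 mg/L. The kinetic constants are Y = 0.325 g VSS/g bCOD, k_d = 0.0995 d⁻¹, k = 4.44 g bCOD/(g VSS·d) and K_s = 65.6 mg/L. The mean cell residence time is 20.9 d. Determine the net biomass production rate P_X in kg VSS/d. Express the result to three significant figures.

P_X ≈ 402 kg VSS/d

From the Monod/SRT balance for a CMAS, S = K_s·(1+k_d θ_c)/[θ_c·(Y k − k_d) − 1] = 65.6 × (1 + 0.0995 × 20.9) / [20.9 × (0.325 × 4.44 − 0.0995) − 1] = 202.0 / 27.08 = 7.460 mg/L.
The observed yield is Y_obs = Y/(1 + k_d·θ_c) = 0.325 / (1 + 0.0995 × 20.9) = 0.325 / 3.080 = 0.1055 g VSS per g bCOD removed.
Mass of bCOD removed per day: Q(S₀ − S) = 1970 × 1933 g/m³ = 3807 kg/d.
Biomass produced: P_X = Y_obs·Q·ΔS = 0.1055 × 3807 ≈ 401.8 kg VSS/d.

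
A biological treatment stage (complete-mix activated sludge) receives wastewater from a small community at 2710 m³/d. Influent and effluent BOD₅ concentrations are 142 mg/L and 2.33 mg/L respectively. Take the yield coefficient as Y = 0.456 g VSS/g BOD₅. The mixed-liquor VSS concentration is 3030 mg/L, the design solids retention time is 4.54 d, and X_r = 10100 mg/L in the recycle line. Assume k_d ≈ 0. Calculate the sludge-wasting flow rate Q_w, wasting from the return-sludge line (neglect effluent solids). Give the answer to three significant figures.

V·X = Y·Q·ΔS·θ_c gives V = 0.456 × 2710 × (142 − 2.33) × 4.54 / 3030 = 258.6 m³.
Q_w = (V·X)/(θ_c X_r) = 258.6 × 3030 / (4.54 × 10100) = 17.09 m³/d.

Q_w ≈ 17.1 m³/d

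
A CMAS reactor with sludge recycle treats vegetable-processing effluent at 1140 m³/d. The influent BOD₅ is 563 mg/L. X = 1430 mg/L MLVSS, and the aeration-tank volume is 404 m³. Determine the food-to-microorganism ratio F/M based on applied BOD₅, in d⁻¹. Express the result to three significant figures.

F/M ≈ 1.11 d⁻¹

F/M = Q·S₀ / (V·X) = 1140 × 563 / (404.0 × 1430) = 1.111 g BOD₅·(g VSS·d)⁻¹.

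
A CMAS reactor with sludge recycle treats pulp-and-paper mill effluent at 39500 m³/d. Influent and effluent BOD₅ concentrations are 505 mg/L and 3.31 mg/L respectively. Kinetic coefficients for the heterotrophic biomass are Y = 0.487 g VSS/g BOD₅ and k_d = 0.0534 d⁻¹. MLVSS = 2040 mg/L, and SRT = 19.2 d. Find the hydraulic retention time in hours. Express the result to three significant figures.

Steady-state biomass mass balance: V·X·(1 + k_d·θ_c) = Y·Q·(S₀ − S)·θ_c, so V = 0.487 × 39500 × (505 − 3.31) × 19.2 / [2040 × (1 + 0.0534 × 19.2)] = 1.85×10^8 / 4132 = 44848 m³.
Hydraulic retention time τ = V/Q = 44848 / 39500 = 1.135 d = 27.25 h.

τ ≈ 27.2 h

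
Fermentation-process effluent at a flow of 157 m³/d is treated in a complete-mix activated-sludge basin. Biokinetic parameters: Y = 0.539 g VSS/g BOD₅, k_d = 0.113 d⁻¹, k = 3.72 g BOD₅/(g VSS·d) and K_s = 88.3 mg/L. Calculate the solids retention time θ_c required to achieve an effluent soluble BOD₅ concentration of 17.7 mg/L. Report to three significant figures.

From 1/θ_c = Y·k·S/(K_s + S) − k_d: Y·k·S/(K_s+S) = 0.539 × 3.72 × 17.7 / (88.3 + 17.7) = 0.3348 d⁻¹.
Then 1/θ_c = μ − k_d = 0.3348 − 0.113 = 0.2218 d⁻¹, giving θ_c = 4.508 d.

θ_c ≈ 4.51 d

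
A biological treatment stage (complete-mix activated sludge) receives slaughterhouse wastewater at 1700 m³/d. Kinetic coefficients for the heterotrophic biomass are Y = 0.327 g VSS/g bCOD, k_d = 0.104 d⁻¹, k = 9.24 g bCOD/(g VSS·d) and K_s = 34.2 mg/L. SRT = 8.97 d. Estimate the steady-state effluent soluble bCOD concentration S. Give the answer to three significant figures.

S ≈ 2.63 mg/L

For a completely mixed reactor with recycle the Lawrence–McCarty relation gives S = K_s·(1 + k_d·θ_c) / [θ_c·(Y·k − k_d) − 1] = 34.2 × (1 + 0.104 × 8.97) / [8.97 × (0.327 × 9.24 − 0.104) − 1] = 66.10 / 25.17 = 2.626 mg/L.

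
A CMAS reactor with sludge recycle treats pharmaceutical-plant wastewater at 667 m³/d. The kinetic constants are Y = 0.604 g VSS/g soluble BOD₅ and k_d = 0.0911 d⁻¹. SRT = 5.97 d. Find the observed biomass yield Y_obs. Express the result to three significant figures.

Observed yield with endogenous decay: Y_obs = Y / (1 + k_d·θ_c) = 0.604 / (1 + 0.0911 × 5.97) = 0.604 / 1.544 = 0.3912 g VSS/g soluble BOD₅.

Y_obs ≈ 0.391 g VSS/g soluble BOD₅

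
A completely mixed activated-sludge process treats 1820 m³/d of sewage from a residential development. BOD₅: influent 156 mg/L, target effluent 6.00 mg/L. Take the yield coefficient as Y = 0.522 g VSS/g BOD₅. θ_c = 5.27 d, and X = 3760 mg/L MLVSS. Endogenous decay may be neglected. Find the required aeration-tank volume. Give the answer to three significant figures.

V ≈ 200 m³

Biomass mass balance (decay neglected): V·X = Y·Q·(S₀ − S)·θ_c, so V = 0.522 × 1820 × (156 − 6.00) × 5.27 / 3760 = 199.7 m³.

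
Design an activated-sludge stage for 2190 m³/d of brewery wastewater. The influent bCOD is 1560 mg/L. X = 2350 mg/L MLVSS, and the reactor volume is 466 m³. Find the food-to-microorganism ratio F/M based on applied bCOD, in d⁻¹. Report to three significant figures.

F/M ≈ 3.12 d⁻¹

F/M = applied load / biomass = Q·S₀/(V·X) = 2190 × 1560 / (466.0 × 2350) = 3.120 d⁻¹.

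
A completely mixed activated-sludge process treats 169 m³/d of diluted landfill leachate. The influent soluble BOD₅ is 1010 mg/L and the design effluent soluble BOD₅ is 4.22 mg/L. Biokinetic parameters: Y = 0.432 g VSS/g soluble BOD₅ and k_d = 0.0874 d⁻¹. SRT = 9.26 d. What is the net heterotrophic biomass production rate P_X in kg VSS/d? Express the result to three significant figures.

P_X ≈ 40.6 kg VSS/d

The observed yield is Y_obs = Y/(1 + k_d·θ_c) = 0.432 / (1 + 0.0874 × 9.26) = 0.432 / 1.809 = 0.2388 g VSS per g soluble BOD₅ removed.
Substrate removed = Q·(S₀ − S) = 169 m³/d × (1010 − 4.22) g/m³ = 1.7×10^5 g/d = 170.0 kg/d.
P_X = Y_obs · Q(S₀ − S) = 0.2388 × 170.0 = 40.58 kg VSS/d.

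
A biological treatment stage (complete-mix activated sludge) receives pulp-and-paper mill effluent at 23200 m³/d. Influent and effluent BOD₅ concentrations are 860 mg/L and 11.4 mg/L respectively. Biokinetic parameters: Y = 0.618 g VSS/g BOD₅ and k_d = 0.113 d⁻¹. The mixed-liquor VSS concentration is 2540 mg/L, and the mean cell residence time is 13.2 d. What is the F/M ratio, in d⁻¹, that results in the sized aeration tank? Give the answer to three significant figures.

From the SRT design equation V = Y Q (S₀−S) θ_c / [X (1 + k_d θ_c)] = 0.618 × 23200 × (860 − 11.4) × 13.2 / [2540 × (1 + 0.113 × 13.2)] = 1.61×10^8 / 6329 = 25377 m³.
F/M = Q·S₀ / (V·X) = 23200 × 860 / (25377 × 2540) = 0.3095 g BOD₅·(g VSS·d)⁻¹.

F/M ≈ 0.310 d⁻¹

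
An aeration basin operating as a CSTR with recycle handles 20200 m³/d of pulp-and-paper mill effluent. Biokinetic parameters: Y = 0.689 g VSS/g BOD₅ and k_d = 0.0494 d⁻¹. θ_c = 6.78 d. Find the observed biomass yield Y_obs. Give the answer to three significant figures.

The observed yield is Y_obs = Y/(1 + k_d·θ_c) = 0.689 / (1 + 0.0494 × 6.78) = 0.689 / 1.335 = 0.5161 g VSS per g BOD₅ removed.

Y_obs ≈ 0.516 g VSS/g BOD₅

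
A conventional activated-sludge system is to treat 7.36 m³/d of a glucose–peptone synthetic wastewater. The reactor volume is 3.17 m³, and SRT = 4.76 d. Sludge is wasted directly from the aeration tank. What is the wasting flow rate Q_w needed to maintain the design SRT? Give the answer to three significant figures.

Q_w ≈ 0.666 m³/d

For wasting at MLVSS concentration, Q_w = V/θ_c = 3.170/4.76 = 0.6660 m³/d.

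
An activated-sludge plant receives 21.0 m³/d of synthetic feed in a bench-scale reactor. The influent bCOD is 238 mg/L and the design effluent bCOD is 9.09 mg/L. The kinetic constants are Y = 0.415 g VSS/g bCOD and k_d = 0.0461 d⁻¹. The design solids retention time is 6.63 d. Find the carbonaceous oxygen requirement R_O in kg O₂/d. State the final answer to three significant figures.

Observed yield with endogenous decay: Y_obs = Y / (1 + k_d·θ_c) = 0.415 / (1 + 0.0461 × 6.63) = 0.415 / 1.306 = 0.3179 g VSS/g bCOD.
Substrate removed = Q·(S₀ − S) = 21.0 m³/d × (238 − 9.09) g/m³ = 4.81×10^3 g/d = 4.807 kg/d.
Net sludge production P_X = 0.3179 × 4.807 = 1.528 kg VSS/d.
R_O = Q·ΔS − 1.42 P_X = 4.807 − 2.170 = 2.637 kg O₂/d.

R_O ≈ 2.64 kg O₂/d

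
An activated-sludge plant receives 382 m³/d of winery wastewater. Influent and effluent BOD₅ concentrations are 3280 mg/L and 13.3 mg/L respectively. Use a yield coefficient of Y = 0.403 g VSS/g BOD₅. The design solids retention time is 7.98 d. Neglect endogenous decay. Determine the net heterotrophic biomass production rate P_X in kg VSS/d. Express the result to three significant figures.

No decay correction is needed, so Y_obs = Y = 0.403.
Mass of BOD₅ removed per day: Q(S₀ − S) = 382 × 3267 g/m³ = 1248 kg/d.
So the net sludge growth is P_X = 0.4030 × 1248 = 502.9 kg VSS/d.

P_X ≈ 503 kg VSS/d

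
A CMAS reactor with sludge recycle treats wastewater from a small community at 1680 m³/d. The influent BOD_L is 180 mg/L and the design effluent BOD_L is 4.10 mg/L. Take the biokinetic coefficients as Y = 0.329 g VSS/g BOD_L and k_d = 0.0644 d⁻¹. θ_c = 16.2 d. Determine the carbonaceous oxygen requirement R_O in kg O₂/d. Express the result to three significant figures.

The observed yield is Y_obs = Y/(1 + k_d·θ_c) = 0.329 / (1 + 0.0644 × 16.2) = 0.329 / 2.043 = 0.1610 g VSS per g BOD_L removed.
Q·(S₀ − S) = 1680 × (180 − 4.10) × 10⁻³ = 295.5 kg/d removed.
Net sludge production P_X = 0.1610 × 295.5 = 47.58 kg VSS/d.
R_O = Q·ΔS − 1.42 P_X = 295.5 − 67.57 = 227.9 kg O₂/d.

R_O ≈ 228 kg O₂/d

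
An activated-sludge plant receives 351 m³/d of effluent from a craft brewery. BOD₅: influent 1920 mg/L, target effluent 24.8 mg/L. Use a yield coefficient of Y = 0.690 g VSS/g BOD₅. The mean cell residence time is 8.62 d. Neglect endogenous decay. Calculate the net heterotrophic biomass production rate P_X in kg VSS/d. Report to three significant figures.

P_X ≈ 459 kg VSS/d

With endogenous decay neglected, the observed yield equals the true yield: Y_obs = Y = 0.690 g VSS/g BOD₅.
ΔS = 1920 − 24.8 = 1895 mg/L, so the substrate removal rate is 351 × 1895/1000 = 665.2 kg BOD₅/d.
P_X = Y_obs · Q(S₀ − S) = 0.6900 × 665.2 = 459.0 kg VSS/d.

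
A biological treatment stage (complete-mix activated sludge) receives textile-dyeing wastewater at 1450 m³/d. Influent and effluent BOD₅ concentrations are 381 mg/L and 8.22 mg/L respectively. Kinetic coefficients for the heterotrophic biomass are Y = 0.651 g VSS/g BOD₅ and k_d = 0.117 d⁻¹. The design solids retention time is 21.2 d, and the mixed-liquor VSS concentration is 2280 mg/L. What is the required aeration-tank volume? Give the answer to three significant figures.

V ≈ 940 m³

Rearranging the biomass balance for a CMAS with decay, V = Y·Q·ΔS·θ_c / [X·(1+k_d θ_c)] = 0.651 × 1450 × (381 − 8.22) × 21.2 / [2280 × (1 + 0.117 × 21.2)] = 7.46×10^6 / 7935 = 940.1 m³.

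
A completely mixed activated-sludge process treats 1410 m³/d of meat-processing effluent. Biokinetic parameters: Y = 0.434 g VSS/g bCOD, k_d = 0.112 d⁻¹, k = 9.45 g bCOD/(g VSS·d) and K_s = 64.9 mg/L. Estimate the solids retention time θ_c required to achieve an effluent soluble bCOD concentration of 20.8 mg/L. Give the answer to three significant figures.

θ_c ≈ 1.13 d

From 1/θ_c = Y·k·S/(K_s + S) − k_d: Y·k·S/(K_s+S) = 0.434 × 9.45 × 20.8 / (64.9 + 20.8) = 0.9954 d⁻¹.
1/θ_c = 0.9954 − 0.112 = 0.8834 d⁻¹, so θ_c = 1.132 d.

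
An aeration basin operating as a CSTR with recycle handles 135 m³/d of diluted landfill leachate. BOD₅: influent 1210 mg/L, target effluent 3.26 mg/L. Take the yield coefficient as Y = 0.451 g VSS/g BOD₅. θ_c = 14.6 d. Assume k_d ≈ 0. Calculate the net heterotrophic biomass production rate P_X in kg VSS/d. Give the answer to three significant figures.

With endogenous decay neglected, the observed yield equals the true yield: Y_obs = Y = 0.451 g VSS/g BOD₅.
Mass of BOD₅ removed per day: Q(S₀ − S) = 135 × 1207 g/m³ = 162.9 kg/d.
So the net sludge growth is P_X = 0.4510 × 162.9 = 73.47 kg VSS/d.

P_X ≈ 73.5 kg VSS/d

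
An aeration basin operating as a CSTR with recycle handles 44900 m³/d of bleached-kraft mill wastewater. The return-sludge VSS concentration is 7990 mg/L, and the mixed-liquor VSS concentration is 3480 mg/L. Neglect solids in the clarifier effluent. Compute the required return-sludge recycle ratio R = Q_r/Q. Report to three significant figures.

Solids balance on the clarifier gives (1+R)X = R·X_r, so R = X/(X_r − X) = 3480 / (7990 − 3480) = 0.7716.

R ≈ 0.772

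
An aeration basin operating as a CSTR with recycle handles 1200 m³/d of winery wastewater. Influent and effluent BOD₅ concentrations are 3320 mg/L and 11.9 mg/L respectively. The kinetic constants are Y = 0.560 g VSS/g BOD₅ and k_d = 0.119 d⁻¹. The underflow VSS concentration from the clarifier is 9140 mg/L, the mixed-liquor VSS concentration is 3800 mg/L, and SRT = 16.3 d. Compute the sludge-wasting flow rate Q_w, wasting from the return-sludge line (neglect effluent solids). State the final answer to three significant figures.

Rearranging the biomass balance for a CMAS with decay, V = Y·Q·ΔS·θ_c / [X·(1+k_d θ_c)] = 0.560 × 1200 × (3320 − 11.9) × 16.3 / [3800 × (1 + 0.119 × 16.3)] = 3.62×10^7 / 11171 = 3244 m³.
θ_c = V·X/(Q_w·X_r) when wasting from the recycle, so Q_w = V·X/(θ_c·X_r) = 3244 × 3800 / (16.3 × 9140) = 82.74 m³/d.

Q_w ≈ 82.7 m³/d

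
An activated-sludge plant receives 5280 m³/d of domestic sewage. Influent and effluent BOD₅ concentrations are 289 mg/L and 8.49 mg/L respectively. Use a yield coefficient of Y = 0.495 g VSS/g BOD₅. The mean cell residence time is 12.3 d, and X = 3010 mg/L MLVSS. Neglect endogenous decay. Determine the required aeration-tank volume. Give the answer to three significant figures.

V ≈ 3000 m³

V·X = Y·Q·ΔS·θ_c gives V = 0.495 × 5280 × (289 − 8.49) × 12.3 / 3010 = 2996 m³.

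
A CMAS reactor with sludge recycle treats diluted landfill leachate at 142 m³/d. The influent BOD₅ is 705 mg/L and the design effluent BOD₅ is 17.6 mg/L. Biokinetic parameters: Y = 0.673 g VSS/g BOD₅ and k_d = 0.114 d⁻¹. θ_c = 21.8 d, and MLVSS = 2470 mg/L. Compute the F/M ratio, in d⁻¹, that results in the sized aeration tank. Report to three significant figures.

Rearranging the biomass balance for a CMAS with decay, V = Y·Q·ΔS·θ_c / [X·(1+k_d θ_c)] = 0.673 × 142 × (705 − 17.6) × 21.8 / [2470 × (1 + 0.114 × 21.8)] = 1.43×10^6 / 8608 = 166.4 m³.
F/M = Q·S₀ / (V·X) = 142 × 705 / (166.4 × 2470) = 0.2436 g BOD₅·(g VSS·d)⁻¹.

F/M ≈ 0.244 d⁻¹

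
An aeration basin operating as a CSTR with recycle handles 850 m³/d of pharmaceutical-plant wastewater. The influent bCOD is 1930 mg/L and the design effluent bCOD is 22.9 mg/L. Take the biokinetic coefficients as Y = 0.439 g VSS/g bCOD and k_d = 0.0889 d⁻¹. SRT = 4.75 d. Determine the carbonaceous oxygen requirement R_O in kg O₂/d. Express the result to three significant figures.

Observed yield with endogenous decay: Y_obs = Y / (1 + k_d·θ_c) = 0.439 / (1 + 0.0889 × 4.75) = 0.439 / 1.422 = 0.3087 g VSS/g bCOD.
Substrate removed = Q·(S₀ − S) = 850 m³/d × (1930 − 22.9) g/m³ = 1.62×10^6 g/d = 1621 kg/d.
Net sludge production P_X = 0.3087 × 1621 = 500.3 kg VSS/d.
R_O = Q·ΔS − 1.42 P_X = 1621 − 710.5 = 910.5 kg O₂/d.

R_O ≈ 911 kg O₂/d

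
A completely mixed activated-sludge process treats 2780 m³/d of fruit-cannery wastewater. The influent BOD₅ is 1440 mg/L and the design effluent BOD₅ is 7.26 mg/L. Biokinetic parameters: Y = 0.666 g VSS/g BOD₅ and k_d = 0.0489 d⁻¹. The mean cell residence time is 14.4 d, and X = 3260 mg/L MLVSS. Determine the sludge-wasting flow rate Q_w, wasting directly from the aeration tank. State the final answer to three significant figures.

From the SRT design equation V = Y Q (S₀−S) θ_c / [X (1 + k_d θ_c)] = 0.666 × 2780 × (1440 − 7.26) × 14.4 / [3260 × (1 + 0.0489 × 14.4)] = 3.82×10^7 / 5556 = 6876 m³.
For wasting at MLVSS concentration, Q_w = V/θ_c = 6876/14.4 = 477.5 m³/d.

Q_w ≈ 477 m³/d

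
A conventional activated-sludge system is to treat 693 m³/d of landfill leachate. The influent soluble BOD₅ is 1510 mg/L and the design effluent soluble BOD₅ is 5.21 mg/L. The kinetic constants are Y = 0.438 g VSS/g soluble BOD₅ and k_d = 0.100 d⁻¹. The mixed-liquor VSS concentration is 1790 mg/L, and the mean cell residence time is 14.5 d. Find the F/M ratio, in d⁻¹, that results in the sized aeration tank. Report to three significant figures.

F/M ≈ 0.387 d⁻¹

Steady-state biomass mass balance: V·X·(1 + k_d·θ_c) = Y·Q·(S₀ − S)·θ_c, so V = 0.438 × 693 × (1510 − 5.21) × 14.5 / [1790 × (1 + 0.100 × 14.5)] = 6.62×10^6 / 4386 = 1510 m³.
F/M = applied load / biomass = Q·S₀/(V·X) = 693 × 1510 / (1510 × 1790) = 0.3871 d⁻¹.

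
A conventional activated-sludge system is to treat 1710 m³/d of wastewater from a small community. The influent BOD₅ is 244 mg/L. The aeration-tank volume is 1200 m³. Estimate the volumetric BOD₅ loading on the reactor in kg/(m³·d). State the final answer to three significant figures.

Applied BOD₅ load per unit volume = Q·S₀/V = (1710 × 244/1000)/1200 = 0.3477 kg BOD₅·m⁻³·d⁻¹.

L_v ≈ 0.348 kg BOD₅/(m³·d)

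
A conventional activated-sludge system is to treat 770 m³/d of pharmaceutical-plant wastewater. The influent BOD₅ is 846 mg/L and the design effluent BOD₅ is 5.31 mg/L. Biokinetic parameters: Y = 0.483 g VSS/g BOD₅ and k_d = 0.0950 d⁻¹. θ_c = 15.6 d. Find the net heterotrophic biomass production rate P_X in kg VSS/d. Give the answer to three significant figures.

The observed yield is Y_obs = Y/(1 + k_d·θ_c) = 0.483 / (1 + 0.0950 × 15.6) = 0.483 / 2.482 = 0.1946 g VSS per g BOD₅ removed.
Mass of BOD₅ removed per day: Q(S₀ − S) = 770 × 840.7 g/m³ = 647.3 kg/d.
So the net sludge growth is P_X = 0.1946 × 647.3 = 126.0 kg VSS/d.

P_X ≈ 126 kg VSS/d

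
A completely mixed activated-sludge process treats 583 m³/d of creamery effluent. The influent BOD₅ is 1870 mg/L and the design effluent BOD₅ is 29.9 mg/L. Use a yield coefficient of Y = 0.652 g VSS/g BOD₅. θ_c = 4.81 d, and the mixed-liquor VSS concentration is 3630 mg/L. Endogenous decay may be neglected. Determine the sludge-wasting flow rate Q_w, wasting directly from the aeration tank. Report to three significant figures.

Q_w ≈ 193 m³/d

With k_d = 0 the design equation reduces to V = Y Q (S₀−S) θ_c / X = 0.652 × 583 × (1870 − 29.9) × 4.81 / 3630 = 926.8 m³.
Wasting from the aeration tank: Q_w = V / θ_c = 926.8 / 4.81 = 192.7 m³/d.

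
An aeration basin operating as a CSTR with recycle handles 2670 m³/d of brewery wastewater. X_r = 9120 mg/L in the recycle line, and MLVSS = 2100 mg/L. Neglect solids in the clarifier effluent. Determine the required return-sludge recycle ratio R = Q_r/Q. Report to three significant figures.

R ≈ 0.299

Mass balance around the secondary clarifier (neglecting effluent solids): R = X / (X_r − X) = 2100 / (9120 − 2100) = 0.2991.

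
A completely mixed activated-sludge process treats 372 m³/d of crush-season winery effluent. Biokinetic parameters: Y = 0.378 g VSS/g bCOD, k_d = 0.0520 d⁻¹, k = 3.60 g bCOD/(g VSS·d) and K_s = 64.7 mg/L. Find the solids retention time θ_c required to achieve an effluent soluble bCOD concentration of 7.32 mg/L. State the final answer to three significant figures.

Specific growth rate at S = 7.32 mg/L: μ = YkS/(K_s+S) = 0.378·3.60·7.32/(64.7+7.32) = 0.1383 d⁻¹.
Then 1/θ_c = μ − k_d = 0.1383 − 0.0520 = 0.08631 d⁻¹, giving θ_c = 11.59 d.

θ_c ≈ 11.6 d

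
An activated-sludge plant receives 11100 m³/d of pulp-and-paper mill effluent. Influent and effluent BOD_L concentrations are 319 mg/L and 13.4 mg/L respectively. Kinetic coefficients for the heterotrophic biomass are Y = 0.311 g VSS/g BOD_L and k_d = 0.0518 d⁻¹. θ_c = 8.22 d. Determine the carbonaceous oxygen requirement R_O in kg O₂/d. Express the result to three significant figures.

Y_obs = Y / (1 + k_d θ_c) = 0.311 / (1 + 0.0518 × 8.22) = 0.311 / 1.426 = 0.2181.
ΔS = 319 − 13.4 = 305.6 mg/L, so the substrate removal rate is 11100 × 305.6/1000 = 3392 kg BOD_L/d.
Biomass synthesised: P_X = Y_obs × 3392 = 739.9 kg VSS/d.
R_O = Q·(S₀ − S) − 1.42·P_X = 3392 − 1.42 × 739.9 = 2341 kg O₂/d.

R_O ≈ 2340 kg O₂/d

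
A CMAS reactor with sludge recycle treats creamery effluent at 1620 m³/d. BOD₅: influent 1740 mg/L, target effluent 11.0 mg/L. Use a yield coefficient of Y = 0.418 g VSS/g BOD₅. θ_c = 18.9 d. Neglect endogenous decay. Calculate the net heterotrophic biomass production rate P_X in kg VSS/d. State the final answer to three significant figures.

P_X ≈ 1170 kg VSS/d

No decay correction is needed, so Y_obs = Y = 0.418.
Q·(S₀ − S) = 1620 × (1740 − 11.0) × 10⁻³ = 2801 kg/d removed.
So the net sludge growth is P_X = 0.4180 × 2801 = 1171 kg VSS/d.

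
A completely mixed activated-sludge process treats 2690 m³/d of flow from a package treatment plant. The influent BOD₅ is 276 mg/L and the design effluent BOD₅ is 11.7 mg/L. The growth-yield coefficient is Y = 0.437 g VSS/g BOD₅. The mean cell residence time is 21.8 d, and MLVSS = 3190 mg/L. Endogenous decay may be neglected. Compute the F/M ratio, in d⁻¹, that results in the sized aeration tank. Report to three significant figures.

Biomass mass balance (decay neglected): V·X = Y·Q·(S₀ − S)·θ_c, so V = 0.437 × 2690 × (276 − 11.7) × 21.8 / 3190 = 2123 m³.
F/M = Q·S₀ / (V·X) = 2690 × 276 / (2123 × 3190) = 0.1096 g BOD₅·(g VSS·d)⁻¹.

F/M ≈ 0.110 d⁻¹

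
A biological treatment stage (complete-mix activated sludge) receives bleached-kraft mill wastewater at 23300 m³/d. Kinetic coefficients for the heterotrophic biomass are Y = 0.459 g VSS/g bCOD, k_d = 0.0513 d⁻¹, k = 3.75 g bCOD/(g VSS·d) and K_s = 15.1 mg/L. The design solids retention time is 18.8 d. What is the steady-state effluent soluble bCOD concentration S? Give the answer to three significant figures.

S ≈ 0.976 mg/L

From the Monod/SRT balance for a CMAS, S = K_s·(1+k_d θ_c)/[θ_c·(Y k − k_d) − 1] = 15.1 × (1 + 0.0513 × 18.8) / [18.8 × (0.459 × 3.75 − 0.0513) − 1] = 29.66 / 30.40 = 0.9759 mg/L.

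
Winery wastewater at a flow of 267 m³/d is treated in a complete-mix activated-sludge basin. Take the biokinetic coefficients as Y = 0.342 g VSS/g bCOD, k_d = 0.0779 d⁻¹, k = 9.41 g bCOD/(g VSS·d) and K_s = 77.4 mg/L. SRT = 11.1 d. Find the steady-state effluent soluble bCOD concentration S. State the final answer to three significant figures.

S ≈ 4.26 mg/L

For a completely mixed reactor with recycle the Lawrence–McCarty relation gives S = K_s·(1 + k_d·θ_c) / [θ_c·(Y·k − k_d) − 1] = 77.4 × (1 + 0.0779 × 11.1) / [11.1 × (0.342 × 9.41 − 0.0779) − 1] = 144.3 / 33.86 = 4.263 mg/L.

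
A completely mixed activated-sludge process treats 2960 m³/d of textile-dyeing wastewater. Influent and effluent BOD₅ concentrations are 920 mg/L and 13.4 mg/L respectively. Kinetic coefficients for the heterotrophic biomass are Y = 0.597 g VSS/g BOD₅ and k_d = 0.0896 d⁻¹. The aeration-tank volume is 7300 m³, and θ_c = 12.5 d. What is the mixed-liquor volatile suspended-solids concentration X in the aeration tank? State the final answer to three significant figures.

Solving the biomass balance for X: X = Y Q (S₀−S) θ_c / [V (1+k_d θ_c)] = 0.597 × 2960 × (920 − 13.4) × 12.5 / [7300 × (1 + 0.0896 × 12.5)] = 1294 mg/L.

X ≈ 1290 mg/L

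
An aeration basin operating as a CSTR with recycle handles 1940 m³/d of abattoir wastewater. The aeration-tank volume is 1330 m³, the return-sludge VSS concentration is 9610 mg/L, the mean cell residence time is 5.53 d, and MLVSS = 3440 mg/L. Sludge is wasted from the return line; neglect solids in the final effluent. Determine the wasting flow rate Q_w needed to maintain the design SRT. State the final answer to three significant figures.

Q_w = (V·X)/(θ_c X_r) = 1330 × 3440 / (5.53 × 9610) = 86.09 m³/d.

Q_w ≈ 86.1 m³/d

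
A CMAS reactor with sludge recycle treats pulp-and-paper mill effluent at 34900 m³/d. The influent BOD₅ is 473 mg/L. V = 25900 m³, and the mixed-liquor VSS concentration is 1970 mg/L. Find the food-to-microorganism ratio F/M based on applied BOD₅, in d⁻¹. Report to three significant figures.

F/M = applied load / biomass = Q·S₀/(V·X) = 34900 × 473 / (25900 × 1970) = 0.3235 d⁻¹.

F/M ≈ 0.324 d⁻¹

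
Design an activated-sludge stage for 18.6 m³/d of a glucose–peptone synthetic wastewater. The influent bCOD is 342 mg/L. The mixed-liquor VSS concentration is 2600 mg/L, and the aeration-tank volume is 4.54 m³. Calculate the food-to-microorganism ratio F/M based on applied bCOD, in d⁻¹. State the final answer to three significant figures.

F/M ≈ 0.539 d⁻¹

F/M = Q·S₀ / (V·X) = 18.6 × 342 / (4.540 × 2600) = 0.5389 g bCOD·(g VSS·d)⁻¹.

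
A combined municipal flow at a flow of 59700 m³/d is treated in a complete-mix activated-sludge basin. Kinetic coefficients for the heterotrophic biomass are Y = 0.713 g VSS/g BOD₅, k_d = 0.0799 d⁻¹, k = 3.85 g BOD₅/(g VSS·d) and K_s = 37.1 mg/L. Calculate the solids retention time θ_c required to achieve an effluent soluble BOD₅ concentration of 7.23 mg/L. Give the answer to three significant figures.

From 1/θ_c = Y·k·S/(K_s + S) − k_d: Y·k·S/(K_s+S) = 0.713 × 3.85 × 7.23 / (37.1 + 7.23) = 0.4477 d⁻¹.
θ_c = 1/(μ − k_d) = 1/(0.4477 − 0.0799) = 1/0.3678 = 2.719 d.

θ_c ≈ 2.72 d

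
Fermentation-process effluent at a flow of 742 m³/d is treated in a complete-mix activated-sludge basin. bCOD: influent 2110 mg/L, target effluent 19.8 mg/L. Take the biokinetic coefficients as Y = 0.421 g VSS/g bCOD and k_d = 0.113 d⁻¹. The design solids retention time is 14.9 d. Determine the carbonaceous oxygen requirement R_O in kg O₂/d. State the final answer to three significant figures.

R_O ≈ 1210 kg O₂/d

Correct the yield for decay: Y_obs = Y/(1 + k_d θ_c) = 0.421 / (1 + 0.113 × 14.9) = 0.421 / 2.684 = 0.1569.
Mass of bCOD removed per day: Q(S₀ − S) = 742 × 2090 g/m³ = 1551 kg/d.
Biomass synthesised: P_X = Y_obs × 1551 = 243.3 kg VSS/d.
Carbonaceous O₂ demand = substrate oxidised − cell-mass equivalent = 1551 − 1.42 × 243.3 = 1205 kg O₂/d.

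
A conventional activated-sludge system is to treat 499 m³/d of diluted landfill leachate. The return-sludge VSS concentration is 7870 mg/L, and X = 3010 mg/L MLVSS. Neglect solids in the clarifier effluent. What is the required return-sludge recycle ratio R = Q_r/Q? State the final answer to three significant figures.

R ≈ 0.619

R = Q_r/Q = X/(X_r − X) = 3010 / (7870 − 3010) = 0.6193.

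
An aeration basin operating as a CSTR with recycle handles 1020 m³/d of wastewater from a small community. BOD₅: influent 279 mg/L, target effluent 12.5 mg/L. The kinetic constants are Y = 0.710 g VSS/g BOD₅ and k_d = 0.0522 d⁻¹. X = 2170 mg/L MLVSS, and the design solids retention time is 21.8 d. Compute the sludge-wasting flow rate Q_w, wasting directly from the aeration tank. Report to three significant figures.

Q_w ≈ 41.6 m³/d

Steady-state biomass mass balance: V·X·(1 + k_d·θ_c) = Y·Q·(S₀ − S)·θ_c, so V = 0.710 × 1020 × (279 − 12.5) × 21.8 / [2170 × (1 + 0.0522 × 21.8)] = 4.21×10^6 / 4639 = 906.9 m³.
For wasting at MLVSS concentration, Q_w = V/θ_c = 906.9/21.8 = 41.60 m³/d.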